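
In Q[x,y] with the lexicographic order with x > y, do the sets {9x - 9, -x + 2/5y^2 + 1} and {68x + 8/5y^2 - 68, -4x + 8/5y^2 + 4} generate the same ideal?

Yes, the ideals are equal.

Two ideals are equal iff their reduced Gröbner bases coincide (the reduced basis is unique for a fixed ordering).
Buchberger on the first generating set:
f_1 = 9x - 9, LT = x.
f_2 = -x + 2/5y^2 + 1, LT = x.

S(f_1,f_2): lcm = x. S = 2/5y^2.
  leading term y^2: no divisor's leading term divides it; move 2/5y^2 to the remainder.
  remainder 2/5y^2 ≠ 0; add g_3 = 2/5y^2 to the basis.

The other S-polynomials (S(f_1,g_3), S(f_2,g_3)) all reduce to 0 modulo the current basis, so we have a Gröbner basis.
Inter-reduce: drop elements whose leading term is divisible by another's, tail-reduce, and make monic.
Reduced Gröbner basis: {x - 1, y^2}.

Buchberger on the second generating set:
h_1 = 68x + 8/5y^2 - 68, LT = x.
h_2 = -4x + 8/5y^2 + 4, LT = x.

S(h_1,h_2): lcm = x. S = 36/85y^2.
  leading term y^2: no divisor's leading term divides it; move 36/85y^2 to the remainder.
  remainder 36/85y^2 ≠ 0; add k_3 = 36/85y^2 to the basis.

The other S-polynomials (S(h_1,k_3), S(h_2,k_3)) all reduce to 0 modulo the current basis, so we have a Gröbner basis.
Inter-reduce: drop elements whose leading term is divisible by another's, tail-reduce, and make monic.
Reduced Gröbner basis: {x - 1, y^2}.

Same reduced basis, so the two generating sets span the same ideal.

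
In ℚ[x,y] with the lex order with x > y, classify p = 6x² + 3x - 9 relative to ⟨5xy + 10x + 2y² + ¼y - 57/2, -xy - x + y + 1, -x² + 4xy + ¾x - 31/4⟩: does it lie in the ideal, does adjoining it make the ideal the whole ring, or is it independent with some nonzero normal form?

First compute the reduced Gröbner basis of I by Buchberger's algorithm.
f_1 = 5xy + 10x + 2y² + ¼y - 57/2, LT = xy.
f_2 = -xy - x + y + 1, LT = xy.
f_3 = -x² + 4xy + ¾x - 31/4, LT = x².

S(f_1,f_2): lcm = xy. S = x + ⅖y² + 21/20y - 47/10.
  leading term x: no divisor's leading term divides it; move x to the remainder.
  leading term y²: no divisor's leading term divides it; move ⅖y² to the remainder.
  leading term y: no divisor's leading term divides it; move 21/20y to the remainder.
  leading term 1: no divisor's leading term divides it; move -47/10 to the remainder.
  remainder x + ⅖y² + 21/20y - 47/10 ≠ 0; add h_4 = x + ⅖y² + 21/20y - 47/10 to the basis.

S(f_1,f_3): lcm = x²y. S = 2x² + 22/5xy² + ⅘xy - 57/10x - 31/4y.
  leading term x²: subtract (-2)·f_3 from 2x² + 22/5xy² + ⅘xy - 57/10x - 31/4y → 22/5xy² + 44/5xy - 21/5x - 31/4y - 31/2
  leading term xy²: subtract (22/25y)·f_1 from 22/5xy² + 44/5xy - 21/5x - 31/4y - 31/2 → -21/5x - 44/25y³ - 11/50y² + 1733/100y - 31/2
  leading term x: subtract (-21/5)·h_4 from -21/5x - 44/25y³ - 11/50y² + 1733/100y - 31/2 → -44/25y³ + 73/50y² + 1087/50y - 881/25
  leading term y³: no divisor's leading term divides it; move -44/25y³ to the remainder.
  leading term y²: no divisor's leading term divides it; move 73/50y² to the remainder.
  leading term y: no divisor's leading term divides it; move 1087/50y to the remainder.
  leading term 1: no divisor's leading term divides it; move -881/25 to the remainder.
  remainder -44/25y³ + 73/50y² + 1087/50y - 881/25 ≠ 0; add h_5 = -44/25y³ + 73/50y² + 1087/50y - 881/25 to the basis.

S(f_2,f_3): lcm = x²y. S = x² + 4xy² - ¼xy - x - 31/4y.
  leading term x²: subtract (-1)·f_3 from x² + 4xy² - ¼xy - x - 31/4y → 4xy² + 15/4xy - ¼x - 31/4y - 31/4
  leading term xy²: subtract (⅘y)·f_1 from 4xy² + 15/4xy - ¼x - 31/4y - 31/4 → -17/4xy - ¼x - 8/5y³ - ⅕y² + 301/20y - 31/4
  leading term xy: subtract (-17/20)·f_1 from -17/4xy - ¼x - 8/5y³ - ⅕y² + 301/20y - 31/4 → 33/4x - 8/5y³ + 3/2y² + 1221/80y - 1279/40
  leading term x: subtract (33/4)·h_4 from 33/4x - 8/5y³ + 3/2y² + 1221/80y - 1279/40 → -8/5y³ - 9/5y² + 33/5y + 34/5
  leading term y³: subtract (10/11)·h_5 from -8/5y³ - 9/5y² + 33/5y + 34/5 → -172/55y² - 724/55y + 2136/55
  leading term y²: no divisor's leading term divides it; move -172/55y² to the remainder.
  leading term y: no divisor's leading term divides it; move -724/55y to the remainder.
  leading term 1: no divisor's leading term divides it; move 2136/55 to the remainder.
  remainder -172/55y² - 724/55y + 2136/55 ≠ 0; add h_6 = -172/55y² - 724/55y + 2136/55 to the basis.

S(f_1,h_4): lcm = xy. S = 2x - ⅖y³ - 13/20y² + 19/4y - 57/10.
  leading term x: subtract (2)·h_4 from 2x - ⅖y³ - 13/20y² + 19/4y - 57/10 → -⅖y³ - 29/20y² + 53/20y + 37/10
  leading term y³: subtract (5/22)·h_5 from -⅖y³ - 29/20y² + 53/20y + 37/10 → -98/55y² - 126/55y + 644/55
  leading term y²: subtract (49/86)·h_6 from -98/55y² - 126/55y + 644/55 → 224/43y - 448/43
  leading term y: no divisor's leading term divides it; move 224/43y to the remainder.
  leading term 1: no divisor's leading term divides it; move -448/43 to the remainder.
  remainder 224/43y - 448/43 ≠ 0; add h_7 = 224/43y - 448/43 to the basis.

The other S-polynomials (S(f_2,h_4), S(f_3,h_4), S(f_1,h_5), S(f_2,h_5), S(f_3,h_5), S(h_4,h_5), S(f_1,h_6), S(f_2,h_6), S(f_3,h_6), S(h_4,h_6), S(h_5,h_6), S(f_1,h_7), S(f_2,h_7), S(f_3,h_7), S(h_4,h_7), S(h_5,h_7), S(h_6,h_7)) all reduce to 0 modulo the current basis, so we have a Gröbner basis.
Inter-reduce: drop elements whose leading term is divisible by another's, tail-reduce, and make monic.
Reduced Gröbner basis: {x - 1, y - 2}.
Label its elements g_1 = x - 1, g_2 = y - 2.

Reduce p = 6x² + 3x - 9 modulo G:
  leading term x²: subtract (6x)·g_1 from 6x² + 3x - 9 → 9x - 9
  leading term x: subtract (9)·g_1 from 9x - 9 → 0
  normal form = 0.
Since the normal form is 0, p ∈ I.

6x² + 3x - 9 lies in I (it reduces to 0).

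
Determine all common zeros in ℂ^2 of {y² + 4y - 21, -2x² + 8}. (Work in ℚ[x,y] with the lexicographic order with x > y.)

Compute a lex Gröbner basis by Buchberger's algorithm.
f_1 = y² + 4y - 21, LT = y².
f_2 = -2x² + 8, LT = x².

The S-polynomials (S(f_1,f_2)) all reduce to 0 modulo the current basis, so we have a Gröbner basis.
Inter-reduce: drop elements whose leading term is divisible by another's, tail-reduce, and make monic.
Reduced Gröbner basis: {x² - 4, y² + 4y - 21}.

From the last basis element, y² + 4y - 21 = 0, so y takes values in {-7, 3}. Each choice, substituted upward through the basis, yields the corresponding point(s) of the solution set.
  y = -7: the earlier basis element becomes x² - 4 = 0, giving x = -2, 2 — points (-2, -7), (2, -7).
  y = 3: the earlier basis element becomes x² - 4 = 0, giving x = -2, 2 — points (-2, 3), (2, 3).

{(-2, -7), (2, -7), (-2, 3), (2, 3)}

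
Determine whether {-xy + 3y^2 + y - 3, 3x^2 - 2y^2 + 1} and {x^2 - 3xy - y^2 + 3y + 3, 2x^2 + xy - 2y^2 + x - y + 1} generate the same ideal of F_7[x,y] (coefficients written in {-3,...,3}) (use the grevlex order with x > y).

No, the ideals differ.

Since reduced Gröbner bases are canonical representatives of ideals under a given ordering, it suffices to compute and compare them.
Buchberger on the first generating set:
f_1 = -xy + 3y^2 + y - 3, LT = xy.
f_2 = 3x^2 - 2y^2 + 1, LT = x^2.

S(f_1,f_2): lcm = x^2y. S = -3xy^2 + 3y^3 - xy + 3x + 2y.
  leading term xy^2: subtract (3y)·f_1 from -3xy^2 + 3y^3 - xy + 3x + 2y → y^3 - xy - 3y^2 + 3x - 3y
  leading term y^3: no divisor's leading term divides it; move y^3 to the remainder.
  leading term xy: subtract (1)·f_1 from -xy - 3y^2 + 3x - 3y → y^2 + 3x + 3y + 3
  leading term y^2: no divisor's leading term divides it; move y^2 to the remainder.
  leading term x: no divisor's leading term divides it; move 3x to the remainder.
  leading term y: no divisor's leading term divides it; move 3y to the remainder.
  leading term 1: no divisor's leading term divides it; move 3 to the remainder.
  remainder y^3 + y^2 + 3x + 3y + 3 ≠ 0; add g_3 = y^3 + y^2 + 3x + 3y + 3 to the basis.

S(f_1,g_3): lcm = xy^3. S = -3y^4 - xy^2 - y^3 - 3x^2 - 3xy + 3y^2 - 3x.
  leading term y^4: subtract (-3y)·g_3 from -3y^4 - xy^2 - y^3 - 3x^2 - 3xy + 3y^2 - 3x → -xy^2 + 2y^3 - 3x^2 - xy - 2y^2 - 3x + 2y
  leading term xy^2: subtract (y)·f_1 from -xy^2 + 2y^3 - 3x^2 - xy - 2y^2 - 3x + 2y → -y^3 - 3x^2 - xy - 3y^2 - 3x - 2y
  leading term y^3: subtract (-1)·g_3 from -y^3 - 3x^2 - xy - 3y^2 - 3x - 2y → -3x^2 - xy - 2y^2 + y + 3
  leading term x^2: subtract (-1)·f_2 from -3x^2 - xy - 2y^2 + y + 3 → -xy + 3y^2 + y - 3
  leading term xy: subtract (1)·f_1 from -xy + 3y^2 + y - 3 → 0
  remainder 0.

S(f_2,g_3): leading monomials are coprime, so the S-polynomial reduces to 0 (Buchberger's first criterion).
Every S-polynomial of the final basis reduces to 0, so we have a Gröbner basis.
Inter-reduce: drop elements whose leading term is divisible by another's, tail-reduce, and make monic.
Reduced Gröbner basis: {y^3 + y^2 + 3x + 3y + 3, x^2 - 3y^2 - 2, xy - 3y^2 - y + 3}.

Buchberger on the second generating set:
h_1 = x^2 - 3xy - y^2 + 3y + 3, LT = x^2.
h_2 = 2x^2 + xy - 2y^2 + x - y + 1, LT = x^2.

S(h_1,h_2): lcm = x^2. S = 3x - 1.
  leading term x: no divisor's leading term divides it; move 3x to the remainder.
  leading term 1: no divisor's leading term divides it; move -1 to the remainder.
  remainder 3x - 1 ≠ 0; add k_3 = 3x - 1 to the basis.

S(h_1,k_3): lcm = x^2. S = -3xy - y^2 - 2x + 3y + 3.
  leading term xy: subtract (-y)·k_3 from -3xy - y^2 - 2x + 3y + 3 → -y^2 - 2x + 2y + 3
  leading term y^2: no divisor's leading term divides it; move -y^2 to the remainder.
  leading term x: subtract (-3)·k_3 from -2x + 2y + 3 → 2y
  leading term y: no divisor's leading term divides it; move 2y to the remainder.
  remainder -y^2 + 2y ≠ 0; add k_4 = -y^2 + 2y to the basis.

S(h_2,k_3): lcm = x^2. S = -3xy - y^2 + 2x + 3y - 3.
  leading term xy: subtract (-y)·k_3 from -3xy - y^2 + 2x + 3y - 3 → -y^2 + 2x + 2y - 3
  leading term y^2: subtract (1)·k_4 from -y^2 + 2x + 2y - 3 → 2x - 3
  leading term x: subtract (3)·k_3 from 2x - 3 → 0
  remainder 0.

S(h_1,k_4): leading monomials are coprime, so the S-polynomial reduces to 0 (Buchberger's first criterion).
S(h_2,k_4): leading monomials are coprime, so the S-polynomial reduces to 0 (Buchberger's first criterion).
S(k_3,k_4): leading monomials are coprime, so the S-polynomial reduces to 0 (Buchberger's first criterion).
Every S-polynomial of the final basis reduces to 0, so we have a Gröbner basis.
Inter-reduce: drop elements whose leading term is divisible by another's, tail-reduce, and make monic.
Reduced Gröbner basis: {y^2 - 2y, x + 2}.

The bases are distinct; the ideals are different.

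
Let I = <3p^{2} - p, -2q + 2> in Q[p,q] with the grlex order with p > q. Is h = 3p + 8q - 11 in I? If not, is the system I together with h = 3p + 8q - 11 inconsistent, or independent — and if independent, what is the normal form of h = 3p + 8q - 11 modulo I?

First compute the reduced Gröbner basis of I by Buchberger's algorithm.
f_1 = 3p^{2} - p, LT = p^{2}.
f_2 = -2q + 2, LT = q.

The S-polynomials (S(f_1,f_2)) all reduce to 0 modulo the current basis, so we have a Gröbner basis.
Inter-reduce: drop elements whose leading term is divisible by another's, tail-reduce, and make monic.
Reduced Gröbner basis: {p^{2} - \tfrac{1}{3}p, q - 1}.
Label its elements g_1 = p^{2} - \tfrac{1}{3}p, g_2 = q - 1.

Reduce h = 3p + 8q - 11 modulo G:
  leading term p: no divisor's leading term divides it; move 3p to the remainder.
  leading term q: subtract (8)·g_2 from 8q - 11 → -3
  leading term 1: no divisor's leading term divides it; move -3 to the remainder.
  normal form = 3p - 3.
The normal form is nonzero, so h ∉ I. Since h minus its normal form lies in I, I + (h) = I + (r) where r = 3p - 3; decide whether this ideal is the whole ring.
Run Buchberger on G together with r (pairs among the g_i already reduce to 0 since G is a Gröbner basis):
g_1 = p^{2} - \tfrac{1}{3}p, LT = p^{2}.
g_2 = q - 1, LT = q.
r = 3p - 3, LT = p.

S(g_1,r): lcm = p^{2}. S = \tfrac{2}{3}p.
  reduce S modulo (g_1, g_2, r):
  remainder \tfrac{2}{3} ≠ 0; add m_4 = \tfrac{2}{3} to the basis.

The other S-polynomials (S(g_1,g_2), S(g_2,r), S(g_1,m_4), S(g_2,m_4), S(r,m_4)) all reduce to 0 modulo the current basis, so we have a Gröbner basis.
Inter-reduce: drop elements whose leading term is divisible by another's, tail-reduce, and make monic.
Reduced Gröbner basis: {1}.
The reduced Gröbner basis of I + (h) is {1}: the ideal is the whole ring, so the enlarged system has no common solution — adjoining h is inconsistent.

Adjoining 3p + 8q - 11 makes the ideal the whole ring: the system is inconsistent.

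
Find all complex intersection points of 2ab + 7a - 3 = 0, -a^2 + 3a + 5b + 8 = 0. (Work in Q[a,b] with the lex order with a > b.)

Compute a lex Gröbner basis by Buchberger's algorithm.
f_1 = 2ab + 7a - 3, LT = ab.
f_2 = -a^2 + 3a + 5b + 8, LT = a^2.

S(f_1,f_2): lcm = a^2b. S = 7/2a^2 + 3ab - 3/2a + 5b^2 + 8b.
  leading term a^2: subtract (-7/2)·f_2 from 7/2a^2 + 3ab - 3/2a + 5b^2 + 8b → 3ab + 9a + 5b^2 + 51/2b + 28
  leading term ab: subtract (3/2)·f_1 from 3ab + 9a + 5b^2 + 51/2b + 28 → -3/2a + 5b^2 + 51/2b + 65/2
  leading term a: no divisor's leading term divides it; move -3/2a to the remainder.
  leading term b^2: no divisor's leading term divides it; move 5b^2 to the remainder.
  leading term b: no divisor's leading term divides it; move 51/2b to the remainder.
  leading term 1: no divisor's leading term divides it; move 65/2 to the remainder.
  remainder -3/2a + 5b^2 + 51/2b + 65/2 ≠ 0; add h_3 = -3/2a + 5b^2 + 51/2b + 65/2 to the basis.

S(f_1,h_3): lcm = ab. S = 7/2a + 10/3b^3 + 17b^2 + 65/3b - 3/2.
  leading term a: subtract (-7/3)·h_3 from 7/2a + 10/3b^3 + 17b^2 + 65/3b - 3/2 → 10/3b^3 + 86/3b^2 + 487/6b + 223/3
  leading term b^3: no divisor's leading term divides it; move 10/3b^3 to the remainder.
  leading term b^2: no divisor's leading term divides it; move 86/3b^2 to the remainder.
  leading term b: no divisor's leading term divides it; move 487/6b to the remainder.
  leading term 1: no divisor's leading term divides it; move 223/3 to the remainder.
  remainder 10/3b^3 + 86/3b^2 + 487/6b + 223/3 ≠ 0; add h_4 = 10/3b^3 + 86/3b^2 + 487/6b + 223/3 to the basis.

S(f_2,h_3): lcm = a^2. S = 10/3ab^2 + 17ab + 56/3a - 5b - 8.
  leading term ab^2: subtract (5/3b)·f_1 from 10/3ab^2 + 17ab + 56/3a - 5b - 8 → 16/3ab + 56/3a - 8
  leading term ab: subtract (8/3)·f_1 from 16/3ab + 56/3a - 8 → 0
  remainder 0.

S(f_1,h_4): lcm = ab^3. S = -51/10ab^2 - 487/20ab - 223/10a - 3/2b^2.
  leading term ab^2: subtract (-51/20b)·f_1 from -51/10ab^2 - 487/20ab - 223/10a - 3/2b^2 → -13/2ab - 223/10a - 3/2b^2 - 153/20b
  leading term ab: subtract (-13/4)·f_1 from -13/2ab - 223/10a - 3/2b^2 - 153/20b → 9/20a - 3/2b^2 - 153/20b - 39/4
  leading term a: subtract (-3/10)·h_3 from 9/20a - 3/2b^2 - 153/20b - 39/4 → 0
  remainder 0.

S(f_2,h_4): leading monomials are coprime, so the S-polynomial reduces to 0 (Buchberger's first criterion).
S(h_3,h_4): leading monomials are coprime, so the S-polynomial reduces to 0 (Buchberger's first criterion).
Every S-polynomial of the final basis reduces to 0, so we have a Gröbner basis.
Inter-reduce: drop elements whose leading term is divisible by another's, tail-reduce, and make monic.
Reduced Gröbner basis: {a - 10/3b^2 - 17b - 65/3, b^3 + 43/5b^2 + 487/20b + 223/10}.

From the last basis element, b^3 + 43/5b^2 + 487/20b + 223/10 = 0, so b takes values in {-2, -33/10 - sqrt(26)*I/10, -33/10 + sqrt(26)*I/10}. Each choice, substituted upward through the basis, yields the corresponding point(s) of the solution set.
  b = -2: the earlier basis element becomes a - 1 = 0, giving a = 1 — point (1, -2).
  b = -33/10 - sqrt(26)*I/10: the earlier basis element becomes a - 1 - sqrt(26)*I/2 = 0, giving a = 1 + sqrt(26)*I/2 — point (1 + sqrt(26)*I/2, -33/10 - sqrt(26)*I/10).
  b = -33/10 + sqrt(26)*I/10: the earlier basis element becomes a - 1 + sqrt(26)*I/2 = 0, giving a = 1 - sqrt(26)*I/2 — point (1 - sqrt(26)*I/2, -33/10 + sqrt(26)*I/10).
Each listed point satisfies every original equation (direct substitution).

{(1, -2), (1 + sqrt(26)*I/2, -33/10 - sqrt(26)*I/10), (1 - sqrt(26)*I/2, -33/10 + sqrt(26)*I/10)}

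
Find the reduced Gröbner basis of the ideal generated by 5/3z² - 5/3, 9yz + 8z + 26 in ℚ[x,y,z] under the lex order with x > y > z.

G = {y + 26/9z + 8/9, z² - 1}

f_1 = 5/3z² - 5/3, LT = z².
f_2 = 9yz + 8z + 26, LT = yz.

S(f_1,f_2): lcm = yz². S = -y - 8/9z² - 26/9z.
  leading term y: no divisor's leading term divides it; move -y to the remainder.
  leading term z²: subtract (-8/15)·f_1 from -8/9z² - 26/9z → -26/9z - 8/9
  leading term z: no divisor's leading term divides it; move -26/9z to the remainder.
  leading term 1: no divisor's leading term divides it; move -8/9 to the remainder.
  remainder -y - 26/9z - 8/9 ≠ 0; add g_3 = -y - 26/9z - 8/9 to the basis.

The other S-polynomials (S(f_1,g_3), S(f_2,g_3)) all reduce to 0 modulo the current basis, so we have a Gröbner basis.
Inter-reduce: drop elements whose leading term is divisible by another's, tail-reduce, and make monic.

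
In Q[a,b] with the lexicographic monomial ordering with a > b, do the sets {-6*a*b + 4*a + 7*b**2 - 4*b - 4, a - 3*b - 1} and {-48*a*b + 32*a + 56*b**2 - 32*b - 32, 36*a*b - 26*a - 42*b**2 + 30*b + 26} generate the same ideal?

Yes, the ideals are equal.

Two ideals are equal iff their reduced Gröbner bases coincide (the reduced basis is unique for a fixed ordering).
Buchberger on the first generating set:
f_1 = -6*a*b + 4*a + 7*b**2 - 4*b - 4, LT = a*b.
f_2 = a - 3*b - 1, LT = a.

S(f_1,f_2): lcm = a*b. S = -2/3*a + 11/6*b**2 + 5/3*b + 2/3.
  leading term a: subtract (-2/3)·f_2 from -2/3*a + 11/6*b**2 + 5/3*b + 2/3 → 11/6*b**2 - 1/3*b
  leading term b**2: no divisor's leading term divides it; move 11/6*b**2 to the remainder.
  leading term b: no divisor's leading term divides it; move -1/3*b to the remainder.
  remainder 11/6*b**2 - 1/3*b ≠ 0; add g_3 = 11/6*b**2 - 1/3*b to the basis.

The other S-polynomials (S(f_1,g_3), S(f_2,g_3)) all reduce to 0 modulo the current basis, so we have a Gröbner basis.
Inter-reduce: drop elements whose leading term is divisible by another's, tail-reduce, and make monic.
Reduced Gröbner basis: {a - 3*b - 1, b**2 - 2/11*b}.

Buchberger on the second generating set:
h_1 = -48*a*b + 32*a + 56*b**2 - 32*b - 32, LT = a*b.
h_2 = 36*a*b - 26*a - 42*b**2 + 30*b + 26, LT = a*b.

S(h_1,h_2): lcm = a*b. S = 1/18*a - 1/6*b - 1/18.
  leading term a: no divisor's leading term divides it; move 1/18*a to the remainder.
  leading term b: no divisor's leading term divides it; move -1/6*b to the remainder.
  leading term 1: no divisor's leading term divides it; move -1/18 to the remainder.
  remainder 1/18*a - 1/6*b - 1/18 ≠ 0; add k_3 = 1/18*a - 1/6*b - 1/18 to the basis.

S(h_1,k_3): lcm = a*b. S = -2/3*a + 11/6*b**2 + 5/3*b + 2/3.
  leading term a: subtract (-12)·k_3 from -2/3*a + 11/6*b**2 + 5/3*b + 2/3 → 11/6*b**2 - 1/3*b
  leading term b**2: no divisor's leading term divides it; move 11/6*b**2 to the remainder.
  leading term b: no divisor's leading term divides it; move -1/3*b to the remainder.
  remainder 11/6*b**2 - 1/3*b ≠ 0; add k_4 = 11/6*b**2 - 1/3*b to the basis.

The other S-polynomials (S(h_2,k_3), S(h_1,k_4), S(h_2,k_4), S(k_3,k_4)) all reduce to 0 modulo the current basis, so we have a Gröbner basis.
Inter-reduce: drop elements whose leading term is divisible by another's, tail-reduce, and make monic.
Reduced Gröbner basis: {a - 3*b - 1, b**2 - 2/11*b}.

Same reduced basis, so the two generating sets span the same ideal.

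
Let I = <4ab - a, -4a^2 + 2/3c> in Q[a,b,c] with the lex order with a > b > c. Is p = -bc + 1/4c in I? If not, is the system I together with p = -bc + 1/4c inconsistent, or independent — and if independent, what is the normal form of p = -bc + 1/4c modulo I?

-bc + 1/4c lies in I (it reduces to 0).

First compute the reduced Gröbner basis of I by Buchberger's algorithm.
f_1 = 4ab - a, LT = ab.
f_2 = -4a^2 + 2/3c, LT = a^2.

S(f_1,f_2): lcm = a^2b. S = -1/4a^2 + 1/6bc.
  leading term a^2: subtract (1/16)·f_2 from -1/4a^2 + 1/6bc → 1/6bc - 1/24c
  leading term bc: no divisor's leading term divides it; move 1/6bc to the remainder.
  leading term c: no divisor's leading term divides it; move -1/24c to the remainder.
  remainder 1/6bc - 1/24c ≠ 0; add h_3 = 1/6bc - 1/24c to the basis.

S(f_1,h_3): lcm = abc. S = 0.
  remainder 0.

S(f_2,h_3): leading monomials are coprime, so the S-polynomial reduces to 0 (Buchberger's first criterion).
Every S-polynomial of the final basis reduces to 0, so we have a Gröbner basis.
Inter-reduce: drop elements whose leading term is divisible by another's, tail-reduce, and make monic.
Reduced Gröbner basis: {a^2 - 1/6c, ab - 1/4a, bc - 1/4c}.
Label its elements g_1 = a^2 - 1/6c, g_2 = ab - 1/4a, g_3 = bc - 1/4c.

Reduce p = -bc + 1/4c modulo G:
  leading term bc: subtract (-1)·g_3 from -bc + 1/4c → 0
  normal form = 0.
Since the normal form is 0, p ∈ I.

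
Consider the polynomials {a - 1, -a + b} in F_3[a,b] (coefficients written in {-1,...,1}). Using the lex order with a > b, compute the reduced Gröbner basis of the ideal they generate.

f_1 = a - 1, LT = a.
f_2 = -a + b, LT = a.

S(f_1,f_2): lcm = a. S = b - 1.
  reduce S modulo (f_1, f_2):
  remainder b - 1 ≠ 0; add g_3 = b - 1 to the basis.

The other S-polynomials (S(f_1,g_3), S(f_2,g_3)) all reduce to 0 modulo the current basis, so we have a Gröbner basis.
Inter-reduce: drop elements whose leading term is divisible by another's, tail-reduce, and make monic.

G = {a - 1, b - 1}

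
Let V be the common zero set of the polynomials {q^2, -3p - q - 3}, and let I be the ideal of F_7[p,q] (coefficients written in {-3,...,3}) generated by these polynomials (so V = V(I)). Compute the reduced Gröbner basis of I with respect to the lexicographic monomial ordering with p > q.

f_1 = q^2, LT = q^2.
f_2 = -3p - q - 3, LT = p.

The S-polynomials (S(f_1,f_2)) all reduce to 0 modulo the current basis, so we have a Gröbner basis.

G = {p - 2q + 1, q^2}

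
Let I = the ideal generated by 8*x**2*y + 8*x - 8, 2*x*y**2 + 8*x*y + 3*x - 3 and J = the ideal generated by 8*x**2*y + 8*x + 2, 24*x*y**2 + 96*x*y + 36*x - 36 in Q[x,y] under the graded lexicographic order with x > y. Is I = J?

No, the ideals differ.

Equality of ideals is decidable: compute both reduced Gröbner bases (unique for the ordering) and check whether they agree.
Buchberger on the first generating set:
f_1 = 8*x**2*y + 8*x - 8, LT = x**2*y.
f_2 = 2*x*y**2 + 8*x*y + 3*x - 3, LT = x*y**2.

S(f_1,f_2): lcm = x**2*y**2. S = -4*x**2*y - 3/2*x**2 + x*y + 3/2*x - y.
  leading term x**2*y: subtract (-1/2)·f_1 from -4*x**2*y - 3/2*x**2 + x*y + 3/2*x - y → -3/2*x**2 + x*y + 11/2*x - y - 4
  leading term x**2: no divisor's leading term divides it; move -3/2*x**2 to the remainder.
  leading term x*y: no divisor's leading term divides it; move x*y to the remainder.
  leading term x: no divisor's leading term divides it; move 11/2*x to the remainder.
  leading term y: no divisor's leading term divides it; move -y to the remainder.
  leading term 1: no divisor's leading term divides it; move -4 to the remainder.
  remainder -3/2*x**2 + x*y + 11/2*x - y - 4 ≠ 0; add g_3 = -3/2*x**2 + x*y + 11/2*x - y - 4 to the basis.

S(f_1,g_3): lcm = x**2*y. S = 2/3*x*y**2 + 11/3*x*y - 2/3*y**2 + x - 8/3*y - 1.
  leading term x*y**2: subtract (1/3)·f_2 from 2/3*x*y**2 + 11/3*x*y - 2/3*y**2 + x - 8/3*y - 1 → x*y - 2/3*y**2 - 8/3*y
  leading term x*y: no divisor's leading term divides it; move x*y to the remainder.
  leading term y**2: no divisor's leading term divides it; move -2/3*y**2 to the remainder.
  leading term y: no divisor's leading term divides it; move -8/3*y to the remainder.
  remainder x*y - 2/3*y**2 - 8/3*y ≠ 0; add g_4 = x*y - 2/3*y**2 - 8/3*y to the basis.

S(f_2,g_3): lcm = x**2*y**2. S = 2/3*x*y**3 + 4*x**2*y + 11/3*x*y**2 - 2/3*y**3 + 3/2*x**2 - 8/3*y**2 - 3/2*x.
  leading term x*y**3: subtract (1/3*y)·f_2 from 2/3*x*y**3 + 4*x**2*y + 11/3*x*y**2 - 2/3*y**3 + 3/2*x**2 - 8/3*y**2 - 3/2*x → 4*x**2*y + x*y**2 - 2/3*y**3 + 3/2*x**2 - x*y - 8/3*y**2 - 3/2*x + y
  leading term x**2*y: subtract (1/2)·f_1 from 4*x**2*y + x*y**2 - 2/3*y**3 + 3/2*x**2 - x*y - 8/3*y**2 - 3/2*x + y → x*y**2 - 2/3*y**3 + 3/2*x**2 - x*y - 8/3*y**2 - 11/2*x + y + 4
  leading term x*y**2: subtract (1/2)·f_2 from x*y**2 - 2/3*y**3 + 3/2*x**2 - x*y - 8/3*y**2 - 11/2*x + y + 4 → -2/3*y**3 + 3/2*x**2 - 5*x*y - 8/3*y**2 - 7*x + y + 11/2
  leading term y**3: no divisor's leading term divides it; move -2/3*y**3 to the remainder.
  leading term x**2: subtract (-1)·g_3 from 3/2*x**2 - 5*x*y - 8/3*y**2 - 7*x + y + 11/2 → -4*x*y - 8/3*y**2 - 3/2*x + 3/2
  leading term x*y: subtract (-4)·g_4 from -4*x*y - 8/3*y**2 - 3/2*x + 3/2 → -16/3*y**2 - 3/2*x - 32/3*y + 3/2
  leading term y**2: no divisor's leading term divides it; move -16/3*y**2 to the remainder.
  leading term x: no divisor's leading term divides it; move -3/2*x to the remainder.
  leading term y: no divisor's leading term divides it; move -32/3*y to the remainder.
  leading term 1: no divisor's leading term divides it; move 3/2 to the remainder.
  remainder -2/3*y**3 - 16/3*y**2 - 3/2*x - 32/3*y + 3/2 ≠ 0; add g_5 = -2/3*y**3 - 16/3*y**2 - 3/2*x - 32/3*y + 3/2 to the basis.

The other S-polynomials (S(f_1,g_4), S(f_2,g_4), S(g_3,g_4), S(f_1,g_5), S(f_2,g_5), S(g_3,g_5), S(g_4,g_5)) all reduce to 0 modulo the current basis, so we have a Gröbner basis.
Inter-reduce: drop elements whose leading term is divisible by another's, tail-reduce, and make monic.
Reduced Gröbner basis: {y**3 + 8*y**2 + 9/4*x + 16*y - 9/4, x**2 - 4/9*y**2 - 11/3*x - 10/9*y + 8/3, x*y - 2/3*y**2 - 8/3*y}.

Buchberger on the second generating set:
h_1 = 8*x**2*y + 8*x + 2, LT = x**2*y.
h_2 = 24*x*y**2 + 96*x*y + 36*x - 36, LT = x*y**2.

S(h_1,h_2): lcm = x**2*y**2. S = -4*x**2*y - 3/2*x**2 + x*y + 3/2*x + 1/4*y.
  leading term x**2*y: subtract (-1/2)·h_1 from -4*x**2*y - 3/2*x**2 + x*y + 3/2*x + 1/4*y → -3/2*x**2 + x*y + 11/2*x + 1/4*y + 1
  leading term x**2: no divisor's leading term divides it; move -3/2*x**2 to the remainder.
  leading term x*y: no divisor's leading term divides it; move x*y to the remainder.
  leading term x: no divisor's leading term divides it; move 11/2*x to the remainder.
  leading term y: no divisor's leading term divides it; move 1/4*y to the remainder.
  leading term 1: no divisor's leading term divides it; move 1 to the remainder.
  remainder -3/2*x**2 + x*y + 11/2*x + 1/4*y + 1 ≠ 0; add k_3 = -3/2*x**2 + x*y + 11/2*x + 1/4*y + 1 to the basis.

S(h_1,k_3): lcm = x**2*y. S = 2/3*x*y**2 + 11/3*x*y + 1/6*y**2 + x + 2/3*y + 1/4.
  leading term x*y**2: subtract (1/36)·h_2 from 2/3*x*y**2 + 11/3*x*y + 1/6*y**2 + x + 2/3*y + 1/4 → x*y + 1/6*y**2 + 2/3*y + 5/4
  leading term x*y: no divisor's leading term divides it; move x*y to the remainder.
  leading term y**2: no divisor's leading term divides it; move 1/6*y**2 to the remainder.
  leading term y: no divisor's leading term divides it; move 2/3*y to the remainder.
  leading term 1: no divisor's leading term divides it; move 5/4 to the remainder.
  remainder x*y + 1/6*y**2 + 2/3*y + 5/4 ≠ 0; add k_4 = x*y + 1/6*y**2 + 2/3*y + 5/4 to the basis.

S(h_2,k_3): lcm = x**2*y**2. S = 2/3*x*y**3 + 4*x**2*y + 11/3*x*y**2 + 1/6*y**3 + 3/2*x**2 + 2/3*y**2 - 3/2*x.
  leading term x*y**3: subtract (1/36*y)·h_2 from 2/3*x*y**3 + 4*x**2*y + 11/3*x*y**2 + 1/6*y**3 + 3/2*x**2 + 2/3*y**2 - 3/2*x → 4*x**2*y + x*y**2 + 1/6*y**3 + 3/2*x**2 - x*y + 2/3*y**2 - 3/2*x + y
  leading term x**2*y: subtract (1/2)·h_1 from 4*x**2*y + x*y**2 + 1/6*y**3 + 3/2*x**2 - x*y + 2/3*y**2 - 3/2*x + y → x*y**2 + 1/6*y**3 + 3/2*x**2 - x*y + 2/3*y**2 - 11/2*x + y - 1
  leading term x*y**2: subtract (1/24)·h_2 from x*y**2 + 1/6*y**3 + 3/2*x**2 - x*y + 2/3*y**2 - 11/2*x + y - 1 → 1/6*y**3 + 3/2*x**2 - 5*x*y + 2/3*y**2 - 7*x + y + 1/2
  leading term y**3: no divisor's leading term divides it; move 1/6*y**3 to the remainder.
  leading term x**2: subtract (-1)·k_3 from 3/2*x**2 - 5*x*y + 2/3*y**2 - 7*x + y + 1/2 → -4*x*y + 2/3*y**2 - 3/2*x + 5/4*y + 3/2
  leading term x*y: subtract (-4)·k_4 from -4*x*y + 2/3*y**2 - 3/2*x + 5/4*y + 3/2 → 4/3*y**2 - 3/2*x + 47/12*y + 13/2
  leading term y**2: no divisor's leading term divides it; move 4/3*y**2 to the remainder.
  leading term x: no divisor's leading term divides it; move -3/2*x to the remainder.
  leading term y: no divisor's leading term divides it; move 47/12*y to the remainder.
  leading term 1: no divisor's leading term divides it; move 13/2 to the remainder.
  remainder 1/6*y**3 + 4/3*y**2 - 3/2*x + 47/12*y + 13/2 ≠ 0; add k_5 = 1/6*y**3 + 4/3*y**2 - 3/2*x + 47/12*y + 13/2 to the basis.

The other S-polynomials (S(h_1,k_4), S(h_2,k_4), S(k_3,k_4), S(h_1,k_5), S(h_2,k_5), S(k_3,k_5), S(k_4,k_5)) all reduce to 0 modulo the current basis, so we have a Gröbner basis.
Inter-reduce: drop elements whose leading term is divisible by another's, tail-reduce, and make monic.
Reduced Gröbner basis: {y**3 + 8*y**2 - 9*x + 47/2*y + 39, x**2 + 1/9*y**2 - 11/3*x + 5/18*y + 1/6, x*y + 1/6*y**2 + 2/3*y + 5/4}.

The bases are distinct; the ideals are different.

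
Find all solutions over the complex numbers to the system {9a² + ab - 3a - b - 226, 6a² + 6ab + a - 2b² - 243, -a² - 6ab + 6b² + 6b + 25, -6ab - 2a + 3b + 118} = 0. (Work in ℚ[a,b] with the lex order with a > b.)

Compute a lex Gröbner basis by Buchberger's algorithm.
f_1 = 9a² + ab - 3a - b - 226, LT = a².
f_2 = 6a² + 6ab + a - 2b² - 243, LT = a².
f_3 = -a² - 6ab + 6b² + 6b + 25, LT = a².
f_4 = -6ab - 2a + 3b + 118, LT = ab.

S(f_1,f_2): lcm = a². S = -8/9ab - ½a + ⅓b² - 1/9b + 277/18.
  leading term ab: subtract (4/27)·f_4 from -8/9ab - ½a + ⅓b² - 1/9b + 277/18 → -11/54a + ⅓b² - 5/9b - 113/54
  leading term a: no divisor's leading term divides it; move -11/54a to the remainder.
  leading term b²: no divisor's leading term divides it; move ⅓b² to the remainder.
  leading term b: no divisor's leading term divides it; move -5/9b to the remainder.
  leading term 1: no divisor's leading term divides it; move -113/54 to the remainder.
  remainder -11/54a + ⅓b² - 5/9b - 113/54 ≠ 0; add h_5 = -11/54a + ⅓b² - 5/9b - 113/54 to the basis.

S(f_1,f_3): lcm = a². S = -53/9ab - ⅓a + 6b² + 53/9b - 1/9.
  leading term ab: subtract (53/54)·f_4 from -53/9ab - ⅓a + 6b² + 53/9b - 1/9 → 44/27a + 6b² + 53/18b - 3130/27
  leading term a: subtract (-8)·h_5 from 44/27a + 6b² + 53/18b - 3130/27 → 26/3b² - 3/2b - 398/3
  leading term b²: no divisor's leading term divides it; move 26/3b² to the remainder.
  leading term b: no divisor's leading term divides it; move -3/2b to the remainder.
  leading term 1: no divisor's leading term divides it; move -398/3 to the remainder.
  remainder 26/3b² - 3/2b - 398/3 ≠ 0; add h_6 = 26/3b² - 3/2b - 398/3 to the basis.

S(f_1,f_4): lcm = a²b. S = -⅓a² + 1/9ab² + ⅙ab + 59/3a - 1/9b² - 226/9b.
  leading term a²: subtract (-1/27)·f_1 from -⅓a² + 1/9ab² + ⅙ab + 59/3a - 1/9b² - 226/9b → 1/9ab² + 11/54ab + 176/9a - 1/9b² - 679/27b - 226/27
  leading term ab²: subtract (-1/54b)·f_4 from 1/9ab² + 11/54ab + 176/9a - 1/9b² - 679/27b - 226/27 → ⅙ab + 176/9a - 1/18b² - 620/27b - 226/27
  leading term ab: subtract (-1/36)·f_4 from ⅙ab + 176/9a - 1/18b² - 620/27b - 226/27 → 39/2a - 1/18b² - 2471/108b - 275/54
  leading term a: subtract (-1053/11)·h_5 from 39/2a - 1/18b² - 2471/108b - 275/54 → 6307/198b² - 90361/1188b - 61007/297
  leading term b²: subtract (6307/1716)·h_6 from 6307/198b² - 90361/1188b - 61007/297 → -2179097/30888b + 2179097/7722
  leading term b: no divisor's leading term divides it; move -2179097/30888b to the remainder.
  leading term 1: no divisor's leading term divides it; move 2179097/7722 to the remainder.
  remainder -2179097/30888b + 2179097/7722 ≠ 0; add h_7 = -2179097/30888b + 2179097/7722 to the basis.

The other S-polynomials (S(f_2,f_3), S(f_2,f_4), S(f_3,f_4), S(f_1,h_5), S(f_2,h_5), S(f_3,h_5), S(f_4,h_5), S(f_1,h_6), S(f_2,h_6), S(f_3,h_6), S(f_4,h_6), S(h_5,h_6), S(f_1,h_7), S(f_2,h_7), S(f_3,h_7), S(f_4,h_7), S(h_5,h_7), S(h_6,h_7)) all reduce to 0 modulo the current basis, so we have a Gröbner basis.
Inter-reduce: drop elements whose leading term is divisible by another's, tail-reduce, and make monic.
Reduced Gröbner basis: {a - 5, b - 4}.

Since the basis is lex-ordered, b - 4 is univariate in b. Its roots are {4}. Back-substituting each root into the other basis elements fixes the other coordinates.
  b = 4: the earlier basis element becomes a - 5 = 0, giving a = 5 — point (5, 4).

{(5, 4)}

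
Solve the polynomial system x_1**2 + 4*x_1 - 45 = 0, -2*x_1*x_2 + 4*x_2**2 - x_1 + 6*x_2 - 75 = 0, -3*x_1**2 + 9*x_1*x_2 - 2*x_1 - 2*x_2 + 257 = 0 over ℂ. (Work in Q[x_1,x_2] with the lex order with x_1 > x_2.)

Compute a lex Gröbner basis by Buchberger's algorithm.
f_1 = x_1**2 + 4*x_1 - 45, LT = x_1**2.
f_2 = -2*x_1*x_2 - x_1 + 4*x_2**2 + 6*x_2 - 75, LT = x_1*x_2.
f_3 = -3*x_1**2 + 9*x_1*x_2 - 2*x_1 - 2*x_2 + 257, LT = x_1**2.

S(f_1,f_2): lcm = x_1**2*x_2. S = -1/2*x_1**2 + 2*x_1*x_2**2 + 7*x_1*x_2 - 75/2*x_1 - 45*x_2.
  reduce S modulo (f_1, f_2, f_3):
  remainder -77/2*x_1 + 4*x_2**3 + 18*x_2**2 - 102*x_2 - 495/2 ≠ 0; add h_4 = -77/2*x_1 + 4*x_2**3 + 18*x_2**2 - 102*x_2 - 495/2 to the basis.

S(f_1,f_3): lcm = x_1**2. S = 3*x_1*x_2 + 10/3*x_1 - 2/3*x_2 + 122/3.
  reduce S modulo (f_1, f_2, f_3, h_4):
  remainder 4/21*x_2**3 + 48/7*x_2**2 + 73/21*x_2 - 1756/21 ≠ 0; add h_5 = 4/21*x_2**3 + 48/7*x_2**2 + 73/21*x_2 - 1756/21 to the basis.

S(f_2,f_3): lcm = x_1**2*x_2. S = 1/2*x_1**2 + x_1*x_2**2 - 11/3*x_1*x_2 + 75/2*x_1 - 2/3*x_2**2 + 257/3*x_2.
  reduce S modulo (f_1, f_2, f_3, h_4, h_5):
  remainder -201*x_2**2 - 515/3*x_2 + 7588/3 ≠ 0; add h_6 = -201*x_2**2 - 515/3*x_2 + 7588/3 to the basis.

S(f_2,h_5): lcm = x_1*x_2**3. S = -71/2*x_1*x_2**2 - 73/4*x_1*x_2 + 439*x_1 - 2*x_2**4 - 3*x_2**3 + 75/2*x_2**2.
  reduce S modulo (f_1, f_2, f_3, h_4, h_5, h_6):
  remainder -8316931/26532*x_2 - 8316931/6633 ≠ 0; add h_7 = -8316931/26532*x_2 - 8316931/6633 to the basis.

The other S-polynomials (S(f_1,h_4), S(f_2,h_4), S(f_3,h_4), S(f_1,h_5), S(f_3,h_5), S(h_4,h_5), S(f_1,h_6), S(f_2,h_6), S(f_3,h_6), S(h_4,h_6), S(h_5,h_6), S(f_1,h_7), S(f_2,h_7), S(f_3,h_7), S(h_4,h_7), S(h_5,h_7), S(h_6,h_7)) all reduce to 0 modulo the current basis, so we have a Gröbner basis.
Inter-reduce: drop elements whose leading term is divisible by another's, tail-reduce, and make monic.
Reduced Gröbner basis: {x_1 - 5, x_2 + 4}.

From the last basis element, x_2 + 4 = 0, so x_2 takes values in {-4}. Each choice, substituted upward through the basis, yields the corresponding point(s) of the solution set.
  x_2 = -4: the earlier basis element becomes x_1 - 5 = 0, giving x_1 = 5 — point (5, -4).

{(5, -4)}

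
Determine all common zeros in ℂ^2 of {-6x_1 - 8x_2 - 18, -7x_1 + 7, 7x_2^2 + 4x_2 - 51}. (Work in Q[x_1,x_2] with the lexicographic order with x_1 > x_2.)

Compute a lex Gröbner basis by Buchberger's algorithm.
f_1 = -6x_1 - 8x_2 - 18, LT = x_1.
f_2 = -7x_1 + 7, LT = x_1.
f_3 = 7x_2^2 + 4x_2 - 51, LT = x_2^2.

S(f_1,f_2): lcm = x_1. S = 4/3x_2 + 4.
  leading term x_2: no divisor's leading term divides it; move 4/3x_2 to the remainder.
  leading term 1: no divisor's leading term divides it; move 4 to the remainder.
  remainder 4/3x_2 + 4 ≠ 0; add h_4 = 4/3x_2 + 4 to the basis.

The other S-polynomials (S(f_1,f_3), S(f_2,f_3), S(f_1,h_4), S(f_2,h_4), S(f_3,h_4)) all reduce to 0 modulo the current basis, so we have a Gröbner basis.
Inter-reduce: drop elements whose leading term is divisible by another's, tail-reduce, and make monic.
Reduced Gröbner basis: {x_1 - 1, x_2 + 3}.

From the last basis element, x_2 + 3 = 0, so x_2 takes values in {-3}. Each choice, substituted upward through the basis, yields the corresponding point(s) of the solution set.
  x_2 = -3: the earlier basis element becomes x_1 - 1 = 0, giving x_1 = 1 — point (1, -3).
Substituting each solution back into the original system confirms all equations vanish.
This is the nonlinear analogue of row-reducing a linear system.

{(1, -3)}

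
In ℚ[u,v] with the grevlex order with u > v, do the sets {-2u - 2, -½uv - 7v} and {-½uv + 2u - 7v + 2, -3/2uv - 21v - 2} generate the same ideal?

No, the ideals differ.

Since reduced Gröbner bases are canonical representatives of ideals under a given ordering, it suffices to compute and compare them.
Buchberger on the first generating set:
f_1 = -2u - 2, LT = u.
f_2 = -½uv - 7v, LT = uv.

S(f_1,f_2): lcm = uv. S = -13v.
  leading term v: no divisor's leading term divides it; move -13v to the remainder.
  remainder -13v ≠ 0; add g_3 = -13v to the basis.

The other S-polynomials (S(f_1,g_3), S(f_2,g_3)) all reduce to 0 modulo the current basis, so we have a Gröbner basis.
Inter-reduce: drop elements whose leading term is divisible by another's, tail-reduce, and make monic.
Reduced Gröbner basis: {u + 1, v}.

Buchberger on the second generating set:
h_1 = -½uv + 2u - 7v + 2, LT = uv.
h_2 = -3/2uv - 21v - 2, LT = uv.

S(h_1,h_2): lcm = uv. S = -4u - 16/3.
  leading term u: no divisor's leading term divides it; move -4u to the remainder.
  leading term 1: no divisor's leading term divides it; move -16/3 to the remainder.
  remainder -4u - 16/3 ≠ 0; add k_3 = -4u - 16/3 to the basis.

S(h_1,k_3): lcm = uv. S = -4u + 38/3v - 4.
  leading term u: subtract (1)·k_3 from -4u + 38/3v - 4 → 38/3v + 4/3
  leading term v: no divisor's leading term divides it; move 38/3v to the remainder.
  leading term 1: no divisor's leading term divides it; move 4/3 to the remainder.
  remainder 38/3v + 4/3 ≠ 0; add k_4 = 38/3v + 4/3 to the basis.

The other S-polynomials (S(h_2,k_3), S(h_1,k_4), S(h_2,k_4), S(k_3,k_4)) all reduce to 0 modulo the current basis, so we have a Gröbner basis.
Inter-reduce: drop elements whose leading term is divisible by another's, tail-reduce, and make monic.
Reduced Gröbner basis: {u + 4/3, v + 2/19}.

Since the reduced bases disagree, the two ideals are not the same.
The choice of monomial ordering does not affect the verdict — as long as both bases are computed under the same ordering, their equality decides ideal equality.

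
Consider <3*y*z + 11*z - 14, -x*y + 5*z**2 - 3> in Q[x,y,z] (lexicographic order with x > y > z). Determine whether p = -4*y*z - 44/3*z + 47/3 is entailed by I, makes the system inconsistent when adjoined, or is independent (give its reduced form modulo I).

First compute the reduced Gröbner basis of I by Buchberger's algorithm.
f_1 = 3*y*z + 11*z - 14, LT = y*z.
f_2 = -x*y + 5*z**2 - 3, LT = x*y.

S(f_1,f_2): lcm = x*y*z. S = 11/3*x*z - 14/3*x + 5*z**3 - 3*z.
  leading term x*z: no divisor's leading term divides it; move 11/3*x*z to the remainder.
  leading term x: no divisor's leading term divides it; move -14/3*x to the remainder.
  leading term z**3: no divisor's leading term divides it; move 5*z**3 to the remainder.
  leading term z: no divisor's leading term divides it; move -3*z to the remainder.
  remainder 11/3*x*z - 14/3*x + 5*z**3 - 3*z ≠ 0; add h_3 = 11/3*x*z - 14/3*x + 5*z**3 - 3*z to the basis.

The other S-polynomials (S(f_1,h_3), S(f_2,h_3)) all reduce to 0 modulo the current basis, so we have a Gröbner basis.
Inter-reduce: drop elements whose leading term is divisible by another's, tail-reduce, and make monic.
Reduced Gröbner basis: {x*y - 5*z**2 + 3, x*z - 14/11*x + 15/11*z**3 - 9/11*z, y*z + 11/3*z - 14/3}.
Label its elements g_1 = x*y - 5*z**2 + 3, g_2 = x*z - 14/11*x + 15/11*z**3 - 9/11*z, g_3 = y*z + 11/3*z - 14/3.

Reduce p = -4*y*z - 44/3*z + 47/3 modulo G:
  leading term y*z: subtract (-4)·g_3 from -4*y*z - 44/3*z + 47/3 → -3
  leading term 1: no divisor's leading term divides it; move -3 to the remainder.
  normal form = -3.
The normal form is nonzero, so p ∉ I. Since p minus its normal form lies in I, I + (p) = I + (r) where r = -3; decide whether this ideal is the whole ring.
Here r = -3 is a nonzero constant, hence a unit: 1 ∈ I + (p), the Gröbner basis of I + (p) is {1}, and the enlarged system has no common solution — adjoining p is inconsistent.

Adjoining -4*y*z - 44/3*z + 47/3 makes the ideal the whole ring: the system is inconsistent.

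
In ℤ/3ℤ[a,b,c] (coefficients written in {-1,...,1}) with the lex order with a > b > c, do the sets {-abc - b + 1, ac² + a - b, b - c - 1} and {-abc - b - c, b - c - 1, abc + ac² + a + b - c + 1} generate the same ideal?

Since reduced Gröbner bases are canonical representatives of ideals under a given ordering, it suffices to compute and compare them.
Buchberger on the first generating set:
f_1 = -abc - b + 1, LT = abc.
f_2 = ac² + a - b, LT = ac².
f_3 = b - c - 1, LT = b.

S(f_1,f_2): lcm = abc². S = -ab + b² + bc - c.
  reduce S modulo (f_1, f_2, f_3):
  remainder -ac - a - c² - c + 1 ≠ 0; add g_4 = -ac - a - c² - c + 1 to the basis.

S(f_1,f_3): lcm = abc. S = ac² + ac + b - 1.
  reduce S modulo (f_1, f_2, f_3, g_4):
  remainder a - c² + c - 1 ≠ 0; add g_5 = a - c² + c - 1 to the basis.

S(f_1,g_4): lcm = abc. S = -ab - bc² - bc - b - 1.
  reduce S modulo (f_1, f_2, f_3, g_4, g_5):
  remainder -c³ - c² - c ≠ 0; add g_6 = -c³ - c² - c to the basis.

The other S-polynomials (S(f_2,f_3), S(f_2,g_4), S(f_3,g_4), S(f_1,g_5), S(f_2,g_5), S(f_3,g_5), S(g_4,g_5), S(f_1,g_6), S(f_2,g_6), S(f_3,g_6), S(g_4,g_6), S(g_5,g_6)) all reduce to 0 modulo the current basis, so we have a Gröbner basis.
Inter-reduce: drop elements whose leading term is divisible by another's, tail-reduce, and make monic.
Reduced Gröbner basis: {a - c² + c - 1, b - c - 1, c³ + c² + c}.

Buchberger on the second generating set:
h_1 = -abc - b - c, LT = abc.
h_2 = b - c - 1, LT = b.
h_3 = abc + ac² + a + b - c + 1, LT = abc.

S(h_1,h_2): lcm = abc. S = ac² + ac + b + c.
  reduce S modulo (h_1, h_2, h_3):
  remainder ac² + ac - c + 1 ≠ 0; add k_4 = ac² + ac - c + 1 to the basis.

S(h_1,h_3): lcm = abc. S = -ac² - a - c - 1.
  reduce S modulo (h_1, h_2, h_3, k_4):
  remainder ac - a + c ≠ 0; add k_5 = ac - a + c to the basis.

S(h_3,k_4): lcm = abc². S = -abc + ac³ + ac - bc - b - c² + c.
  reduce S modulo (h_1, h_2, h_3, k_4, k_5):
  remainder -a - c² + 1 ≠ 0; add k_6 = -a - c² + 1 to the basis.

S(h_1,k_6): lcm = abc. S = -bc³ + bc + b + c.
  reduce S modulo (h_1, h_2, h_3, k_4, k_5, k_6):
  remainder -c⁴ - c³ + c² + 1 ≠ 0; add k_7 = -c⁴ - c³ + c² + 1 to the basis.

S(k_4,k_6): lcm = ac². S = ac - c⁴ + c² - c + 1.
  reduce S modulo (h_1, h_2, h_3, k_4, k_5, k_6, k_7):
  remainder c³ - c² + c + 1 ≠ 0; add k_8 = c³ - c² + c + 1 to the basis.

The other S-polynomials (S(h_2,h_3), S(h_1,k_4), S(h_2,k_4), S(h_1,k_5), S(h_2,k_5), S(h_3,k_5), S(k_4,k_5), S(h_2,k_6), S(h_3,k_6), S(k_5,k_6), S(h_1,k_7), S(h_2,k_7), S(h_3,k_7), S(k_4,k_7), S(k_5,k_7), S(k_6,k_7), S(h_1,k_8), S(h_2,k_8), S(h_3,k_8), S(k_4,k_8), S(k_5,k_8), S(k_6,k_8), S(k_7,k_8)) all reduce to 0 modulo the current basis, so we have a Gröbner basis.
Inter-reduce: drop elements whose leading term is divisible by another's, tail-reduce, and make monic.
Reduced Gröbner basis: {a + c² - 1, b - c - 1, c³ - c² + c + 1}.

The bases are distinct; the ideals are different.

No, the ideals differ.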